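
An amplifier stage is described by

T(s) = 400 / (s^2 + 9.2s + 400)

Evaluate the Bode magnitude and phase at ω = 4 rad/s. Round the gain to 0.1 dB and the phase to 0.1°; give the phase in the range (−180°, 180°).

At s = jω = j4:
quadratic: (j4)² + 9.2·j4 + 400 = 384 + j36.8 → |·| ≈ 385.76, ∠ ≈ 5.47°
|T| = 400 / 385.76 ≈ 1.0369
Gain = 20 log₁₀(1.0369) ≈ 0.31 dB
∠T = 0.00° − 5.47° = -5.47°

0.3 dB, -5.5°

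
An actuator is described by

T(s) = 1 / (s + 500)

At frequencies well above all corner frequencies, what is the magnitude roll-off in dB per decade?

-20 dB/decade

Each pole contributes −20 dB/decade at high frequency; each zero contributes +20 dB/decade.
Net: 0 zero(s) − 1 pole(s) → -20 dB/decade.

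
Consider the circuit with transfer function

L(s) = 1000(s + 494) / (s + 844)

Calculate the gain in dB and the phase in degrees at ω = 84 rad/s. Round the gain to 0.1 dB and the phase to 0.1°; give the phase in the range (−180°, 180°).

55.4 dB, 4.0°

At s = jω = j84:
zero (s+494): 494 + j84 → |·| = √(494²+84²) = √251092 ≈ 501.09, ∠ = arctan(84/494) ≈ 9.65°
pole (s+844): 844 + j84 → |·| = √(844²+84²) = √719392 ≈ 848.17, ∠ = arctan(84/844) ≈ 5.68°
|L| = 1000 · 501.09 / 848.17 ≈ 590.79
Gain = 20 log₁₀(590.79) ≈ 55.43 dB
∠L = 9.65° − 5.68° = 3.97°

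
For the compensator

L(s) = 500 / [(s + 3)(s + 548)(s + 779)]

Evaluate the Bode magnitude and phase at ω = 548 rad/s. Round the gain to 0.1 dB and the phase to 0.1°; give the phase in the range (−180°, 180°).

-118.2 dB, -169.8°

At s = jω = j548:
pole (s+3): 3 + j548 → |·| = √(3²+548²) = √300313 ≈ 548.01, ∠ = arctan(548/3) ≈ 89.69°
pole (s+548): 548 + j548 → |·| = √(548²+548²) = √600608 ≈ 774.99, ∠ = arctan(548/548) ≈ 45.00°
pole (s+779): 779 + j548 → |·| = √(779²+548²) = √907145 ≈ 952.44, ∠ = arctan(548/779) ≈ 35.13°
|L| = 500 / 4.045e+08 ≈ 1.2361e-06
Gain = 20 log₁₀(1.2361e-06) ≈ -118.16 dB
∠L = 0.00° − 169.82° = -169.82°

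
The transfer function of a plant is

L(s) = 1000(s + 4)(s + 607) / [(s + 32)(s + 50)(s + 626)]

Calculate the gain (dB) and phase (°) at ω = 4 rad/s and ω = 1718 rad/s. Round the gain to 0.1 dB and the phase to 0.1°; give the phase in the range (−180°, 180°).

ω = 4: 10.6 dB, 33.3°; ω = 1718: -4.7 dB, -86.8°

At s = jω = j4:
zero (s+4): 4 + j4 → |·| = √(4²+4²) = √32 ≈ 5.6569, ∠ = arctan(4/4) ≈ 45.00°
zero (s+607): 607 + j4 → |·| = √(607²+4²) = √368465 ≈ 607.01, ∠ = arctan(4/607) ≈ 0.38°
pole (s+32): 32 + j4 → |·| = √(32²+4²) = √1040 ≈ 32.249, ∠ = arctan(4/32) ≈ 7.13°
pole (s+50): 50 + j4 → |·| = √(50²+4²) = √2516 ≈ 50.16, ∠ = arctan(4/50) ≈ 4.57°
pole (s+626): 626 + j4 → |·| = √(626²+4²) = √391892 ≈ 626.01, ∠ = arctan(4/626) ≈ 0.37°
|L| = 1000 · 3433.8 / 1.0126e+06 ≈ 3.3911
Gain = 20 log₁₀(3.3911) ≈ 10.61 dB
∠L = 45.38° − 12.07° = 33.31°

At s = jω = j1718:
zero (s+4): 4 + j1718 → |·| = √(4²+1718²) = √2951540 ≈ 1718, ∠ = arctan(1718/4) ≈ 89.87°
zero (s+607): 607 + j1718 → |·| = √(607²+1718²) = √3319973 ≈ 1822.1, ∠ = arctan(1718/607) ≈ 70.54°
pole (s+32): 32 + j1718 → |·| = √(32²+1718²) = √2952548 ≈ 1718.3, ∠ = arctan(1718/32) ≈ 88.93°
pole (s+50): 50 + j1718 → |·| = √(50²+1718²) = √2954024 ≈ 1718.7, ∠ = arctan(1718/50) ≈ 88.33°
pole (s+626): 626 + j1718 → |·| = √(626²+1718²) = √3343400 ≈ 1828.5, ∠ = arctan(1718/626) ≈ 69.98°
|L| = 1000 · 3.1304e+06 / 5.4e+09 ≈ 0.5797
Gain = 20 log₁₀(0.5797) ≈ -4.74 dB
∠L = 160.41° − 247.24° = -86.83°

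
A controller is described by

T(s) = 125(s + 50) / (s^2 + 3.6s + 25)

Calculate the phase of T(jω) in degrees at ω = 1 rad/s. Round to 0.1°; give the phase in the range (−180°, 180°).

-7.4°

At s = jω = j1:
zero (s+50): 50 + j1 → |·| = √(50²+1²) = √2501 ≈ 50.01, ∠ = arctan(1/50) ≈ 1.15°
quadratic: (j1)² + 3.6·j1 + 25 = 24 + j3.6 → |·| ≈ 24.268, ∠ ≈ 8.53°
∠T = 1.15° − 8.53° = -7.38°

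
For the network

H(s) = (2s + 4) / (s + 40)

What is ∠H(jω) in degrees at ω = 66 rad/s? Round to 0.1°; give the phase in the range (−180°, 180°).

29.5°

Substitute s = j66:
Numerator: 2(j66) + 4 = 4 + j132
Denominator: (j66) + 40 = 40 + j66
|N| = √(4² + 132²) ≈ 132.06, ∠N ≈ 88.26°
|D| = √(40² + 66²) ≈ 77.175, ∠D ≈ 58.78°
∠H = 88.26° − 58.78° = 29.48°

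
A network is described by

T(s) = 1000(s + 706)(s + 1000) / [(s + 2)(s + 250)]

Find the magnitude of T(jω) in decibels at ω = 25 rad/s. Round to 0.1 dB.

At s = jω = j25:
zero (s+706): 706 + j25 → |·| = √(706²+25²) = √499061 ≈ 706.44, ∠ = arctan(25/706) ≈ 2.03°
zero (s+1000): 1000 + j25 → |·| = √(1000²+25²) = √1000625 ≈ 1000.3, ∠ = arctan(25/1000) ≈ 1.43°
pole (s+2): 2 + j25 → |·| = √(2²+25²) = √629 ≈ 25.08, ∠ = arctan(25/2) ≈ 85.43°
pole (s+250): 250 + j25 → |·| = √(250²+25²) = √63125 ≈ 251.25, ∠ = arctan(25/250) ≈ 5.71°
|T| = 1000 · 7.0665e+05 / 6301.3 ≈ 1.1214e+05
Gain = 20 log₁₀(1.1214e+05) ≈ 101.00 dB

101.0 dB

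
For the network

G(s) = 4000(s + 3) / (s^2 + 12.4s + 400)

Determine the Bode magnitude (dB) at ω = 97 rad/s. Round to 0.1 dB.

At s = jω = j97:
zero (s+3): 3 + j97 → |·| = √(3²+97²) = √9418 ≈ 97.046, ∠ = arctan(97/3) ≈ 88.23°
quadratic: (j97)² + 12.4·j97 + 400 = -9009 + j1202.8 → |·| ≈ 9088.9, ∠ ≈ 172.40°
|G| = 4000 · 97.046 / 9088.9 ≈ 42.71
Gain = 20 log₁₀(42.71) ≈ 32.61 dB

32.6 dB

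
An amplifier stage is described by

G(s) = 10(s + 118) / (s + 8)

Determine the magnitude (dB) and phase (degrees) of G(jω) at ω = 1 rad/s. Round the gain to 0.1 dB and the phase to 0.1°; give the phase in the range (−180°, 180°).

43.3 dB, -6.6°

At s = jω = j1:
zero (s+118): 118 + j1 → |·| = √(118²+1²) = √13925 ≈ 118, ∠ = arctan(1/118) ≈ 0.49°
pole (s+8): 8 + j1 → |·| = √(8²+1²) = √65 ≈ 8.0623, ∠ = arctan(1/8) ≈ 7.13°
|G| = 10 · 118 / 8.0623 ≈ 146.36
Gain = 20 log₁₀(146.36) ≈ 43.31 dB
∠G = 0.49° − 7.13° = -6.64°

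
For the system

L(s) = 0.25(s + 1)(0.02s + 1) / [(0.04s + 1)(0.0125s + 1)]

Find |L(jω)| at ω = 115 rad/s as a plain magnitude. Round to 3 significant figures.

8.75

At ω = 115 rad/s:
zero (1 + j115·1) = 1 + j115 → |·| ≈ 115, ∠ ≈ 89.50°
zero (1 + j115·0.02) = 1 + j2.3 → |·| ≈ 2.508, ∠ ≈ 66.50°
pole (1 + j115·0.04) = 1 + j4.6 → |·| ≈ 4.7074, ∠ ≈ 77.74°
pole (1 + j115·0.0125) = 1 + j1.4375 → |·| ≈ 1.7511, ∠ ≈ 55.18°
|L| = 0.25 · 115 · 2.508 / (4.7074 · 1.7511) ≈ 8.7473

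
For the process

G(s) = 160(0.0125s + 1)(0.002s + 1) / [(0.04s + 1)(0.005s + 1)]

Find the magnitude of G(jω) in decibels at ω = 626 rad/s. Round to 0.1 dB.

27.8 dB

At ω = 626 rad/s:
zero (1 + j626·0.0125) = 1 + j7.825 → |·| ≈ 7.8886, ∠ ≈ 82.72°
zero (1 + j626·0.002) = 1 + j1.252 → |·| ≈ 1.6023, ∠ ≈ 51.38°
pole (1 + j626·0.04) = 1 + j25.04 → |·| ≈ 25.06, ∠ ≈ 87.71°
pole (1 + j626·0.005) = 1 + j3.13 → |·| ≈ 3.2859, ∠ ≈ 72.28°
|G| = 160 · 7.8886 · 1.6023 / (25.06 · 3.2859) ≈ 24.56
Gain = 20 log₁₀(24.56) ≈ 27.80 dB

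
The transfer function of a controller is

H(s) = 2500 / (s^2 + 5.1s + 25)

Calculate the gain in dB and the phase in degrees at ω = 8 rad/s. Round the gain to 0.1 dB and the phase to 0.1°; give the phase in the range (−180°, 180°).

At s = jω = j8:
quadratic: (j8)² + 5.1·j8 + 25 = -39 + j40.8 → |·| ≈ 56.441, ∠ ≈ 133.71°
|H| = 2500 / 56.441 ≈ 44.294
Gain = 20 log₁₀(44.294) ≈ 32.93 dB
∠H = 0.00° − 133.71° = -133.71°

32.9 dB, -133.7°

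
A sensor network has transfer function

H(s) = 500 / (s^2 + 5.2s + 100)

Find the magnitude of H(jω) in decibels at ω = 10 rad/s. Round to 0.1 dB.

19.7 dB

At s = jω = j10:
quadratic: (j10)² + 5.2·j10 + 100 = 0 + j52 → |·| ≈ 52, ∠ ≈ 90.00°
|H| = 500 / 52 ≈ 9.6154
Gain = 20 log₁₀(9.6154) ≈ 19.66 dB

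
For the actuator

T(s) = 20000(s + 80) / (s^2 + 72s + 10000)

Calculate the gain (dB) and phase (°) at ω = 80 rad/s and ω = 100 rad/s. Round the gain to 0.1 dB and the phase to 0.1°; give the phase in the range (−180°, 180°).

At s = jω = j80:
zero (s+80): 80 + j80 → |·| = √(80²+80²) = √12800 ≈ 113.14, ∠ = arctan(80/80) ≈ 45.00°
quadratic: (j80)² + 72·j80 + 10000 = 3600 + j5760 → |·| ≈ 6792.5, ∠ ≈ 57.99°
|T| = 20000 · 113.14 / 6792.5 ≈ 333.13
Gain = 20 log₁₀(333.13) ≈ 50.45 dB
∠T = 45.00° − 57.99° = -12.99°

At s = jω = j100:
zero (s+80): 80 + j100 → |·| = √(80²+100²) = √16400 ≈ 128.06, ∠ = arctan(100/80) ≈ 51.34°
quadratic: (j100)² + 72·j100 + 10000 = 0 + j7200 → |·| ≈ 7200, ∠ ≈ 90.00°
|T| = 20000 · 128.06 / 7200 ≈ 355.72
Gain = 20 log₁₀(355.72) ≈ 51.02 dB
∠T = 51.34° − 90.00° = -38.66°

ω = 80: 50.5 dB, -13.0°; ω = 100: 51.0 dB, -38.7°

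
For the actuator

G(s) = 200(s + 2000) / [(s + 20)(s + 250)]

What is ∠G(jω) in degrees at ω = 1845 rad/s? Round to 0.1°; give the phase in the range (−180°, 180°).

At s = jω = j1845:
zero (s+2000): 2000 + j1845 → |·| = √(2000²+1845²) = √7404025 ≈ 2721, ∠ = arctan(1845/2000) ≈ 42.69°
pole (s+20): 20 + j1845 → |·| = √(20²+1845²) = √3404425 ≈ 1845.1, ∠ = arctan(1845/20) ≈ 89.38°
pole (s+250): 250 + j1845 → |·| = √(250²+1845²) = √3466525 ≈ 1861.9, ∠ = arctan(1845/250) ≈ 82.28°
∠G = 42.69° − 171.66° = -128.97°

-129.0°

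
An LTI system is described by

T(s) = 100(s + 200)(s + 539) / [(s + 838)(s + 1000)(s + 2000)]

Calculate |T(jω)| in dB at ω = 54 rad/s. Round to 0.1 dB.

At s = jω = j54:
zero (s+200): 200 + j54 → |·| = √(200²+54²) = √42916 ≈ 207.16, ∠ = arctan(54/200) ≈ 15.11°
zero (s+539): 539 + j54 → |·| = √(539²+54²) = √293437 ≈ 541.7, ∠ = arctan(54/539) ≈ 5.72°
pole (s+838): 838 + j54 → |·| = √(838²+54²) = √705160 ≈ 839.74, ∠ = arctan(54/838) ≈ 3.69°
pole (s+1000): 1000 + j54 → |·| = √(1000²+54²) = √1002916 ≈ 1001.5, ∠ = arctan(54/1000) ≈ 3.09°
pole (s+2000): 2000 + j54 → |·| = √(2000²+54²) = √4002916 ≈ 2000.7, ∠ = arctan(54/2000) ≈ 1.55°
|T| = 100 · 1.1222e+05 / 1.6826e+09 ≈ 0.0066694
Gain = 20 log₁₀(0.0066694) ≈ -43.52 dB

-43.5 dB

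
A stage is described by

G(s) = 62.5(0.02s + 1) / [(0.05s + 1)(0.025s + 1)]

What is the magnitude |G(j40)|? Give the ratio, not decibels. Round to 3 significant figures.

25.3

At ω = 40 rad/s:
zero (1 + j40·0.02) = 1 + j0.8 → |·| ≈ 1.2806, ∠ ≈ 38.66°
pole (1 + j40·0.05) = 1 + j2 → |·| ≈ 2.2361, ∠ ≈ 63.43°
pole (1 + j40·0.025) = 1 + j1 → |·| ≈ 1.4142, ∠ ≈ 45.00°
|G| = 62.5 · 1.2806 / (2.2361 · 1.4142) ≈ 25.31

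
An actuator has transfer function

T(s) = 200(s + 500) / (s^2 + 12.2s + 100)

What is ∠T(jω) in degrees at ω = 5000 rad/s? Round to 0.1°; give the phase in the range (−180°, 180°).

At s = jω = j5000:
zero (s+500): 500 + j5000 → |·| = √(500²+5000²) = √25250000 ≈ 5024.9, ∠ = arctan(5000/500) ≈ 84.29°
quadratic: (j5000)² + 12.2·j5000 + 100 = -24999900 + j61000 → |·| ≈ 2.5e+07, ∠ ≈ 179.86°
∠T = 84.29° − 179.86° = -95.57°

-95.6°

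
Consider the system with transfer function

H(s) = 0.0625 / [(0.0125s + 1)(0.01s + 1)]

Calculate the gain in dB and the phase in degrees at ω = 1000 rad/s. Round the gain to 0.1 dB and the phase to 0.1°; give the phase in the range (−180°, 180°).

At ω = 1000 rad/s:
pole (1 + j1000·0.0125) = 1 + j12.5 → |·| ≈ 12.54, ∠ ≈ 85.43°
pole (1 + j1000·0.01) = 1 + j10 → |·| ≈ 10.05, ∠ ≈ 84.29°
|H| = 0.0625 · 1 / (12.54 · 10.05) ≈ 0.00049593
Gain = 20 log₁₀(0.00049593) ≈ -66.09 dB
∠H = (0°) − (85.43° + 84.29°) = -169.72°

-66.1 dB, -169.7°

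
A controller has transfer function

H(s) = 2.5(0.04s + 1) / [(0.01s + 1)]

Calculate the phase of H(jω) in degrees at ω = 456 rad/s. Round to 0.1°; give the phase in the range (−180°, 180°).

At ω = 456 rad/s:
zero (1 + j456·0.04) = 1 + j18.24 → |·| ≈ 18.267, ∠ ≈ 86.86°
pole (1 + j456·0.01) = 1 + j4.56 → |·| ≈ 4.6684, ∠ ≈ 77.63°
∠H = (86.86°) − (77.63°) = 9.23°

9.2°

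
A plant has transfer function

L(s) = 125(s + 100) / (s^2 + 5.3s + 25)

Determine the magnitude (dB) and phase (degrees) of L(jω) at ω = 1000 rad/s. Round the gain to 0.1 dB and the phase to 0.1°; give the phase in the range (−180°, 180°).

-18.0 dB, -95.4°

At s = jω = j1000:
zero (s+100): 100 + j1000 → |·| = √(100²+1000²) = √1010000 ≈ 1005, ∠ = arctan(1000/100) ≈ 84.29°
quadratic: (j1000)² + 5.3·j1000 + 25 = -999975 + j5300 → |·| ≈ 9.9999e+05, ∠ ≈ 179.70°
|L| = 125 · 1005 / 9.9999e+05 ≈ 0.12563
Gain = 20 log₁₀(0.12563) ≈ -18.02 dB
∠L = 84.29° − 179.70° = -95.41°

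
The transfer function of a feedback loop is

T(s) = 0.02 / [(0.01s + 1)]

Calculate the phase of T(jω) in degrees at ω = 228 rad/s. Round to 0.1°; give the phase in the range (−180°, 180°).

At ω = 228 rad/s:
pole (1 + j228·0.01) = 1 + j2.28 → |·| ≈ 2.4897, ∠ ≈ 66.32°
∠T = (0°) − (66.32°) = -66.32°

-66.3°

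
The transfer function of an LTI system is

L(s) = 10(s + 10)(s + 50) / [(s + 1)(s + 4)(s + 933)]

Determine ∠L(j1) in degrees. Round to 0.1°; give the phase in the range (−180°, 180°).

-52.2°

At s = jω = j1:
zero (s+10): 10 + j1 → |·| = √(10²+1²) = √101 ≈ 10.05, ∠ = arctan(1/10) ≈ 5.71°
zero (s+50): 50 + j1 → |·| = √(50²+1²) = √2501 ≈ 50.01, ∠ = arctan(1/50) ≈ 1.15°
pole (s+1): 1 + j1 → |·| = √(1²+1²) = √2 ≈ 1.4142, ∠ = arctan(1/1) ≈ 45.00°
pole (s+4): 4 + j1 → |·| = √(4²+1²) = √17 ≈ 4.1231, ∠ = arctan(1/4) ≈ 14.04°
pole (s+933): 933 + j1 → |·| = √(933²+1²) = √870490 ≈ 933, ∠ = arctan(1/933) ≈ 0.06°
∠L = 6.86° − 59.10° = -52.24°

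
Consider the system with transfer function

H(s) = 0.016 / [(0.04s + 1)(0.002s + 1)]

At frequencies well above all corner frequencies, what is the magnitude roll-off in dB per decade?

Each pole contributes −20 dB/decade at high frequency; each zero contributes +20 dB/decade.
Net: 0 zero(s) − 2 pole(s) → -40 dB/decade.

-40 dB/decade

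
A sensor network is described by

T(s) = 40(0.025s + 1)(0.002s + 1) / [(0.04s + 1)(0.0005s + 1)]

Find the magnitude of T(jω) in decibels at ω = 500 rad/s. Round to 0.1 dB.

30.7 dB

At ω = 500 rad/s:
zero (1 + j500·0.025) = 1 + j12.5 → |·| ≈ 12.54, ∠ ≈ 85.43°
zero (1 + j500·0.002) = 1 + j1 → |·| ≈ 1.4142, ∠ ≈ 45.00°
pole (1 + j500·0.04) = 1 + j20 → |·| ≈ 20.025, ∠ ≈ 87.14°
pole (1 + j500·0.0005) = 1 + j0.25 → |·| ≈ 1.0308, ∠ ≈ 14.04°
|T| = 40 · 12.54 · 1.4142 / (20.025 · 1.0308) ≈ 34.365
Gain = 20 log₁₀(34.365) ≈ 30.72 dB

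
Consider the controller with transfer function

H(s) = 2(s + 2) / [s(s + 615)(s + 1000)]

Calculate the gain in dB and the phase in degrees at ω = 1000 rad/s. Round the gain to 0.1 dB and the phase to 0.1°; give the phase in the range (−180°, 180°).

-118.4 dB, -103.5°

At s = jω = j1000:
zero (s+2): 2 + j1000 → |·| = √(2²+1000²) = √1000004 ≈ 1000, ∠ = arctan(1000/2) ≈ 89.89°
pole (s+615): 615 + j1000 → |·| = √(615²+1000²) = √1378225 ≈ 1174, ∠ = arctan(1000/615) ≈ 58.41°
pole (s+1000): 1000 + j1000 → |·| = √(1000²+1000²) = √2000000 ≈ 1414.2, ∠ = arctan(1000/1000) ≈ 45.00°
pole at origin: |s| = 1000, ∠ = 90.00° (in denominator)
|H| = 2 · 1000 / 1.6603e+09 ≈ 1.2046e-06
Gain = 20 log₁₀(1.2046e-06) ≈ -118.38 dB
∠H = 89.89° − 193.41° = -103.52°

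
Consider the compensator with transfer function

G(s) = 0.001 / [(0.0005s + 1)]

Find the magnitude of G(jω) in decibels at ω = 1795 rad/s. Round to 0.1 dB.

-62.6 dB

At ω = 1795 rad/s:
pole (1 + j1795·0.0005) = 1 + j0.8975 → |·| ≈ 1.3437, ∠ ≈ 41.91°
|G| = 0.001 · 1 / (1.3437) ≈ 0.00074421
Gain = 20 log₁₀(0.00074421) ≈ -62.57 dB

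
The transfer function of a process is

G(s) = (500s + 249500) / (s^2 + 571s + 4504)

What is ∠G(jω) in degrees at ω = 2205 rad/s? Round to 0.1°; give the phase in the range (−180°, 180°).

Substitute s = j2205:
Numerator: 500(j2205) + 249500 = 249500 + j1102500
Denominator: (j2205)^2 + 571(j2205) + 4504 = -4857521 + j1259055
|N| = √(249500² + 1102500²) ≈ 1.1304e+06, ∠N ≈ 77.25°
|D| = √(4857521² + 1259055²) ≈ 5.018e+06, ∠D ≈ 165.47°
∠G = 77.25° − 165.47° = -88.22°

-88.2°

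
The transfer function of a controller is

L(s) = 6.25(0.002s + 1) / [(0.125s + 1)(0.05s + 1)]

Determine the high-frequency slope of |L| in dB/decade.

-20 dB/decade

Each pole contributes −20 dB/decade at high frequency; each zero contributes +20 dB/decade.
Net: 1 zero(s) − 2 pole(s) → -20 dB/decade.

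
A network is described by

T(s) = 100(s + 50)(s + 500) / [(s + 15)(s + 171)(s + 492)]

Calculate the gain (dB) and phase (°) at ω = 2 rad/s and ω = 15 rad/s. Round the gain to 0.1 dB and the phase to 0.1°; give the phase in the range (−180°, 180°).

At s = jω = j2:
zero (s+50): 50 + j2 → |·| = √(50²+2²) = √2504 ≈ 50.04, ∠ = arctan(2/50) ≈ 2.29°
zero (s+500): 500 + j2 → |·| = √(500²+2²) = √250004 ≈ 500, ∠ = arctan(2/500) ≈ 0.23°
pole (s+15): 15 + j2 → |·| = √(15²+2²) = √229 ≈ 15.133, ∠ = arctan(2/15) ≈ 7.59°
pole (s+171): 171 + j2 → |·| = √(171²+2²) = √29245 ≈ 171.01, ∠ = arctan(2/171) ≈ 0.67°
pole (s+492): 492 + j2 → |·| = √(492²+2²) = √242068 ≈ 492, ∠ = arctan(2/492) ≈ 0.23°
|T| = 100 · 25020 / 1.2732e+06 ≈ 1.9651
Gain = 20 log₁₀(1.9651) ≈ 5.87 dB
∠T = 2.52° − 8.49° = -5.97°

At s = jω = j15:
zero (s+50): 50 + j15 → |·| = √(50²+15²) = √2725 ≈ 52.202, ∠ = arctan(15/50) ≈ 16.70°
zero (s+500): 500 + j15 → |·| = √(500²+15²) = √250225 ≈ 500.22, ∠ = arctan(15/500) ≈ 1.72°
pole (s+15): 15 + j15 → |·| = √(15²+15²) = √450 ≈ 21.213, ∠ = arctan(15/15) ≈ 45.00°
pole (s+171): 171 + j15 → |·| = √(171²+15²) = √29466 ≈ 171.66, ∠ = arctan(15/171) ≈ 5.01°
pole (s+492): 492 + j15 → |·| = √(492²+15²) = √242289 ≈ 492.23, ∠ = arctan(15/492) ≈ 1.75°
|T| = 100 · 26112 / 1.7924e+06 ≈ 1.4568
Gain = 20 log₁₀(1.4568) ≈ 3.27 dB
∠T = 18.42° − 51.76° = -33.34°

ω = 2: 5.9 dB, -6.0°; ω = 15: 3.3 dB, -33.3°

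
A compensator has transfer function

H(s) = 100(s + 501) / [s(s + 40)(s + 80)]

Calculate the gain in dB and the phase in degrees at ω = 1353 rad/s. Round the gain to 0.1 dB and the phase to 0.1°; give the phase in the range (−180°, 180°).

At s = jω = j1353:
zero (s+501): 501 + j1353 → |·| = √(501²+1353²) = √2081610 ≈ 1442.8, ∠ = arctan(1353/501) ≈ 69.68°
pole (s+40): 40 + j1353 → |·| = √(40²+1353²) = √1832209 ≈ 1353.6, ∠ = arctan(1353/40) ≈ 88.31°
pole (s+80): 80 + j1353 → |·| = √(80²+1353²) = √1837009 ≈ 1355.4, ∠ = arctan(1353/80) ≈ 86.62°
pole at origin: |s| = 1353, ∠ = 90.00° (in denominator)
|H| = 100 · 1442.8 / 2.4823e+09 ≈ 5.8124e-05
Gain = 20 log₁₀(5.8124e-05) ≈ -84.71 dB
∠H = 69.68° − 264.93° = -195.25° ≡ 164.75° (principal value)

-84.7 dB, 164.8°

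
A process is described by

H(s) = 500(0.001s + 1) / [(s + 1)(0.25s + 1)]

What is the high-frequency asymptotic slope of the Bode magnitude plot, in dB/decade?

Each pole contributes −20 dB/decade at high frequency; each zero contributes +20 dB/decade.
Net: 1 zero(s) − 2 pole(s) → -20 dB/decade.

-20 dB/decade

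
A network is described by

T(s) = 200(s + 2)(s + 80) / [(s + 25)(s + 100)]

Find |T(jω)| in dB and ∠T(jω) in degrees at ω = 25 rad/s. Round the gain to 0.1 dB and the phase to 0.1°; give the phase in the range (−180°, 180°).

41.2 dB, 43.7°

At s = jω = j25:
zero (s+2): 2 + j25 → |·| = √(2²+25²) = √629 ≈ 25.08, ∠ = arctan(25/2) ≈ 85.43°
zero (s+80): 80 + j25 → |·| = √(80²+25²) = √7025 ≈ 83.815, ∠ = arctan(25/80) ≈ 17.35°
pole (s+25): 25 + j25 → |·| = √(25²+25²) = √1250 ≈ 35.355, ∠ = arctan(25/25) ≈ 45.00°
pole (s+100): 100 + j25 → |·| = √(100²+25²) = √10625 ≈ 103.08, ∠ = arctan(25/100) ≈ 14.04°
|T| = 200 · 2102.1 / 3644.4 ≈ 115.36
Gain = 20 log₁₀(115.36) ≈ 41.24 dB
∠T = 102.78° − 59.04° = 43.74°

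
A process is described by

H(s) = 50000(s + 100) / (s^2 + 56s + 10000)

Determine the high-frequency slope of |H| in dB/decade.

Each pole contributes −20 dB/decade at high frequency; each zero contributes +20 dB/decade.
Net: 1 zero(s) − 2 pole(s) → -20 dB/decade.

-20 dB/decade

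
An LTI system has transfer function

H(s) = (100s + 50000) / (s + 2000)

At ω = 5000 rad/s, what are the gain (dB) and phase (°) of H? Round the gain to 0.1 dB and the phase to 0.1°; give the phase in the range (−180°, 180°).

39.4 dB, 16.1°

Substitute s = j5000:
Numerator: 100(j5000) + 50000 = 50000 + j500000
Denominator: (j5000) + 2000 = 2000 + j5000
|N| = √(50000² + 500000²) ≈ 5.0249e+05, ∠N ≈ 84.29°
|D| = √(2000² + 5000²) ≈ 5385.2, ∠D ≈ 68.20°
|H| = 5.0249e+05 / 5385.2 ≈ 93.309
Gain = 20 log₁₀(93.309) ≈ 39.40 dB
∠H = 84.29° − 68.20° = 16.09°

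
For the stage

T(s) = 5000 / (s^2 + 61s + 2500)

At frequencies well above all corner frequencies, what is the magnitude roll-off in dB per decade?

-40 dB/decade

Each pole contributes −20 dB/decade at high frequency; each zero contributes +20 dB/decade.
Net: 0 zero(s) − 2 pole(s) → -40 dB/decade.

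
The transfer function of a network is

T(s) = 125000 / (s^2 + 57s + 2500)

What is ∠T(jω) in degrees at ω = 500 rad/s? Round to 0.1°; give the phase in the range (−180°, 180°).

-173.4°

At s = jω = j500:
quadratic: (j500)² + 57·j500 + 2500 = -247500 + j28500 → |·| ≈ 2.4914e+05, ∠ ≈ 173.43°
∠T = 0.00° − 173.43° = -173.43°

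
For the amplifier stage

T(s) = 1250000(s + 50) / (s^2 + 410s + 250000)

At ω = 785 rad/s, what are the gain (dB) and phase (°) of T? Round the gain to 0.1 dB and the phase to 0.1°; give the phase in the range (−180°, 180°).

At s = jω = j785:
zero (s+50): 50 + j785 → |·| = √(50²+785²) = √618725 ≈ 786.59, ∠ = arctan(785/50) ≈ 86.36°
quadratic: (j785)² + 410·j785 + 250000 = -366225 + j321850 → |·| ≈ 4.8755e+05, ∠ ≈ 138.69°
|T| = 1250000 · 786.59 / 4.8755e+05 ≈ 2016.7
Gain = 20 log₁₀(2016.7) ≈ 66.09 dB
∠T = 86.36° − 138.69° = -52.33°

66.1 dB, -52.3°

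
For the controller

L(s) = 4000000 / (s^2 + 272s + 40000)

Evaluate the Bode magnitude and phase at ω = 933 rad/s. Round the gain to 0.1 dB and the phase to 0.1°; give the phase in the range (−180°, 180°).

At s = jω = j933:
quadratic: (j933)² + 272·j933 + 40000 = -830489 + j253776 → |·| ≈ 8.684e+05, ∠ ≈ 163.01°
|L| = 4000000 / 8.684e+05 ≈ 4.6062
Gain = 20 log₁₀(4.6062) ≈ 13.27 dB
∠L = 0.00° − 163.01° = -163.01°

13.3 dB, -163.0°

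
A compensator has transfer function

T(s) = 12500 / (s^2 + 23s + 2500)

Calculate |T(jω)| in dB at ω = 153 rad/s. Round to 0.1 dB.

At s = jω = j153:
quadratic: (j153)² + 23·j153 + 2500 = -20909 + j3519 → |·| ≈ 21203, ∠ ≈ 170.45°
|T| = 12500 / 21203 ≈ 0.58954
Gain = 20 log₁₀(0.58954) ≈ -4.59 dB

-4.6 dB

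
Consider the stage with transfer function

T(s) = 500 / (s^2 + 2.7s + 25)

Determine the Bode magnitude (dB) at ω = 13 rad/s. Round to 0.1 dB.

At s = jω = j13:
quadratic: (j13)² + 2.7·j13 + 25 = -144 + j35.1 → |·| ≈ 148.22, ∠ ≈ 166.30°
|T| = 500 / 148.22 ≈ 3.3734
Gain = 20 log₁₀(3.3734) ≈ 10.56 dB

10.6 dB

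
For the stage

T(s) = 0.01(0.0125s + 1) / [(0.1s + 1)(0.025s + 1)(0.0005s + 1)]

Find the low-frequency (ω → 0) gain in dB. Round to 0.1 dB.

-40.0 dB

T(0) = 0.01 · 1 / 1 = 0.01
20 log₁₀(0.01) ≈ -40.00 dB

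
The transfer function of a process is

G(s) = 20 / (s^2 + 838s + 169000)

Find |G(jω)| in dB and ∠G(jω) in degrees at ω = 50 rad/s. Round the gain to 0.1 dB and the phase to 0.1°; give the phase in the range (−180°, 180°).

-78.7 dB, -14.1°

Substitute s = j50:
Numerator: 20 = 20 + j0
Denominator: (j50)^2 + 838(j50) + 169000 = 166500 + j41900
|N| = √(20² + 0²) ≈ 20, ∠N ≈ 0.00°
|D| = √(166500² + 41900²) ≈ 1.7169e+05, ∠D ≈ 14.13°
|G| = 20 / 1.7169e+05 ≈ 0.00011649
Gain = 20 log₁₀(0.00011649) ≈ -78.67 dB
∠G = 0.00° − 14.13° = -14.13°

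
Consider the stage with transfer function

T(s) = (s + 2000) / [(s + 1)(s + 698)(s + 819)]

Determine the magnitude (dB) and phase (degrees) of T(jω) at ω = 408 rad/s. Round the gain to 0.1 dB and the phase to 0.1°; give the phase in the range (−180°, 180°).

-103.4 dB, -135.1°

At s = jω = j408:
zero (s+2000): 2000 + j408 → |·| = √(2000²+408²) = √4166464 ≈ 2041.2, ∠ = arctan(408/2000) ≈ 11.53°
pole (s+1): 1 + j408 → |·| = √(1²+408²) = √166465 ≈ 408, ∠ = arctan(408/1) ≈ 89.86°
pole (s+698): 698 + j408 → |·| = √(698²+408²) = √653668 ≈ 808.5, ∠ = arctan(408/698) ≈ 30.31°
pole (s+819): 819 + j408 → |·| = √(819²+408²) = √837225 ≈ 915, ∠ = arctan(408/819) ≈ 26.48°
|T| = 1 · 2041.2 / 3.0183e+08 ≈ 6.7627e-06
Gain = 20 log₁₀(6.7627e-06) ≈ -103.40 dB
∠T = 11.53° − 146.65° = -135.12°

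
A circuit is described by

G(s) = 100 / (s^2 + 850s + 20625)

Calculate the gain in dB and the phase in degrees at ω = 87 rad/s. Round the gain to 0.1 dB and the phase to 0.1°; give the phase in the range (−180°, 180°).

-57.5 dB, -80.0°

Substitute s = j87:
Numerator: 100 = 100 + j0
Denominator: (j87)^2 + 850(j87) + 20625 = 13056 + j73950
|N| = √(100² + 0²) ≈ 100, ∠N ≈ 0.00°
|D| = √(13056² + 73950²) ≈ 75094, ∠D ≈ 79.99°
|G| = 100 / 75094 ≈ 0.0013317
Gain = 20 log₁₀(0.0013317) ≈ -57.51 dB
∠G = 0.00° − 79.99° = -79.99°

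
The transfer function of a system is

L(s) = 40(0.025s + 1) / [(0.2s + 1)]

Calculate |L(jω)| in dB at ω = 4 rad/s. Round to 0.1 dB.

At ω = 4 rad/s:
zero (1 + j4·0.025) = 1 + j0.1 → |·| ≈ 1.005, ∠ ≈ 5.71°
pole (1 + j4·0.2) = 1 + j0.8 → |·| ≈ 1.2806, ∠ ≈ 38.66°
|L| = 40 · 1.005 / (1.2806) ≈ 31.392
Gain = 20 log₁₀(31.392) ≈ 29.94 dB

29.9 dB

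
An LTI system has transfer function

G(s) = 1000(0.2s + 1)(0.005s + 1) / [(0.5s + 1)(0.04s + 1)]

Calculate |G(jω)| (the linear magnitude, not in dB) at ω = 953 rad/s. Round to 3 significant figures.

51.1

At ω = 953 rad/s:
zero (1 + j953·0.2) = 1 + j190.6 → |·| ≈ 190.6, ∠ ≈ 89.70°
zero (1 + j953·0.005) = 1 + j4.765 → |·| ≈ 4.8688, ∠ ≈ 78.15°
pole (1 + j953·0.5) = 1 + j476.5 → |·| ≈ 476.5, ∠ ≈ 89.88°
pole (1 + j953·0.04) = 1 + j38.12 → |·| ≈ 38.133, ∠ ≈ 88.50°
|G| = 1000 · 190.6 · 4.8688 / (476.5 · 38.133) ≈ 51.072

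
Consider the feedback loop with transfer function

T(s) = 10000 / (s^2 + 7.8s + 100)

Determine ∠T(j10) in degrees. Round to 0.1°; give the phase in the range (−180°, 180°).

-90.0°

At s = jω = j10:
quadratic: (j10)² + 7.8·j10 + 100 = 0 + j78 → |·| ≈ 78, ∠ ≈ 90.00°
∠T = 0.00° − 90.00° = -90.00°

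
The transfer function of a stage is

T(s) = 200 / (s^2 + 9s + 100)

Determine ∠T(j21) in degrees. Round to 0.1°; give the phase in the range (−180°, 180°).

At s = jω = j21:
quadratic: (j21)² + 9·j21 + 100 = -341 + j189 → |·| ≈ 389.87, ∠ ≈ 151.00°
∠T = 0.00° − 151.00° = -151.00°

-151.0°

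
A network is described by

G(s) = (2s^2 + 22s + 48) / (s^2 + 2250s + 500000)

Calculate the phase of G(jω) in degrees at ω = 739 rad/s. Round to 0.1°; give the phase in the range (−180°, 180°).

87.6°

Substitute s = j739:
Numerator: 2(j739)^2 + 22(j739) + 48 = -1092194 + j16258
Denominator: (j739)^2 + 2250(j739) + 500000 = -46121 + j1662750
|N| = √(1092194² + 16258²) ≈ 1.0923e+06, ∠N ≈ 179.15°
|D| = √(46121² + 1662750²) ≈ 1.6634e+06, ∠D ≈ 91.59°
∠G = 179.15° − 91.59° = 87.56°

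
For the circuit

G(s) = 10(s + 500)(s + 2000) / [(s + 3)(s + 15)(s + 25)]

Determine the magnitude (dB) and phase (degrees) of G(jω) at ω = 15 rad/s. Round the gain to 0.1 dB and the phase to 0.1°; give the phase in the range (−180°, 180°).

60.5 dB, -152.5°

At s = jω = j15:
zero (s+500): 500 + j15 → |·| = √(500²+15²) = √250225 ≈ 500.22, ∠ = arctan(15/500) ≈ 1.72°
zero (s+2000): 2000 + j15 → |·| = √(2000²+15²) = √4000225 ≈ 2000.1, ∠ = arctan(15/2000) ≈ 0.43°
pole (s+3): 3 + j15 → |·| = √(3²+15²) = √234 ≈ 15.297, ∠ = arctan(15/3) ≈ 78.69°
pole (s+15): 15 + j15 → |·| = √(15²+15²) = √450 ≈ 21.213, ∠ = arctan(15/15) ≈ 45.00°
pole (s+25): 25 + j15 → |·| = √(25²+15²) = √850 ≈ 29.155, ∠ = arctan(15/25) ≈ 30.96°
|G| = 10 · 1.0005e+06 / 9460.7 ≈ 1057.5
Gain = 20 log₁₀(1057.5) ≈ 60.49 dB
∠G = 2.15° − 154.65° = -152.50°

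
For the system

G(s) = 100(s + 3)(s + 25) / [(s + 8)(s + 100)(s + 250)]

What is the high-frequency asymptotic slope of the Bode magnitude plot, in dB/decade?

-20 dB/decade

Each pole contributes −20 dB/decade at high frequency; each zero contributes +20 dB/decade.
Net: 2 zero(s) − 3 pole(s) → -20 dB/decade.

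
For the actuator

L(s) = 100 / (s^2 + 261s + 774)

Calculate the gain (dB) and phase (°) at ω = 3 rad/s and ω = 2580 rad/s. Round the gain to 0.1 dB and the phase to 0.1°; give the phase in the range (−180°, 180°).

Substitute s = j3:
Numerator: 100 = 100 + j0
Denominator: (j3)^2 + 261(j3) + 774 = 765 + j783
|N| = √(100² + 0²) ≈ 100, ∠N ≈ 0.00°
|D| = √(765² + 783²) ≈ 1094.7, ∠D ≈ 45.67°
|L| = 100 / 1094.7 ≈ 0.091349
Gain = 20 log₁₀(0.091349) ≈ -20.79 dB
∠L = 0.00° − 45.67° = -45.67°

Substitute s = j2580:
Numerator: 100 = 100 + j0
Denominator: (j2580)^2 + 261(j2580) + 774 = -6655626 + j673380
|N| = √(100² + 0²) ≈ 100, ∠N ≈ 0.00°
|D| = √(6655626² + 673380²) ≈ 6.6896e+06, ∠D ≈ 174.22°
|L| = 100 / 6.6896e+06 ≈ 1.4949e-05
Gain = 20 log₁₀(1.4949e-05) ≈ -96.51 dB
∠L = 0.00° − 174.22° = -174.22°

ω = 3: -20.8 dB, -45.7°; ω = 2580: -96.5 dB, -174.2°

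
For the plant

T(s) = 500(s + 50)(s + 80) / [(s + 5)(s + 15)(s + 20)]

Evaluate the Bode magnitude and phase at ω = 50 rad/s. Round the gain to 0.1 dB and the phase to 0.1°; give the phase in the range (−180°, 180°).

27.5 dB, -148.8°

At s = jω = j50:
zero (s+50): 50 + j50 → |·| = √(50²+50²) = √5000 ≈ 70.711, ∠ = arctan(50/50) ≈ 45.00°
zero (s+80): 80 + j50 → |·| = √(80²+50²) = √8900 ≈ 94.34, ∠ = arctan(50/80) ≈ 32.01°
pole (s+5): 5 + j50 → |·| = √(5²+50²) = √2525 ≈ 50.249, ∠ = arctan(50/5) ≈ 84.29°
pole (s+15): 15 + j50 → |·| = √(15²+50²) = √2725 ≈ 52.202, ∠ = arctan(50/15) ≈ 73.30°
pole (s+20): 20 + j50 → |·| = √(20²+50²) = √2900 ≈ 53.852, ∠ = arctan(50/20) ≈ 68.20°
|T| = 500 · 6670.9 / 1.4126e+05 ≈ 23.612
Gain = 20 log₁₀(23.612) ≈ 27.46 dB
∠T = 77.01° − 225.79° = -148.78°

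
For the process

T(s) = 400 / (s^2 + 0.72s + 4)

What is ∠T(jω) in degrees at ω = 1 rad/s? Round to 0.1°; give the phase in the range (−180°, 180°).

At s = jω = j1:
quadratic: (j1)² + 0.72·j1 + 4 = 3 + j0.72 → |·| ≈ 3.0852, ∠ ≈ 13.50°
∠T = 0.00° − 13.50° = -13.50°

-13.5°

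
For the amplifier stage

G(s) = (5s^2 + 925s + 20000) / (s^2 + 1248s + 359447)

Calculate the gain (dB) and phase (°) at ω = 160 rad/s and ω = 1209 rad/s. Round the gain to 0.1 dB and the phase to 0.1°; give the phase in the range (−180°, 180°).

ω = 160: -6.5 dB, 95.2°; ω = 1209: 11.9 dB, 45.1°

Substitute s = j160:
Numerator: 5(j160)^2 + 925(j160) + 20000 = -108000 + j148000
Denominator: (j160)^2 + 1248(j160) + 359447 = 333847 + j199680
|N| = √(108000² + 148000²) ≈ 1.8322e+05, ∠N ≈ 126.12°
|D| = √(333847² + 199680²) ≈ 3.8901e+05, ∠D ≈ 30.88°
|G| = 1.8322e+05 / 3.8901e+05 ≈ 0.47099
Gain = 20 log₁₀(0.47099) ≈ -6.54 dB
∠G = 126.12° − 30.88° = 95.24°

Substitute s = j1209:
Numerator: 5(j1209)^2 + 925(j1209) + 20000 = -7288405 + j1118325
Denominator: (j1209)^2 + 1248(j1209) + 359447 = -1102234 + j1508832
|N| = √(7288405² + 1118325²) ≈ 7.3737e+06, ∠N ≈ 171.28°
|D| = √(1102234² + 1508832²) ≈ 1.8686e+06, ∠D ≈ 126.15°
|G| = 7.3737e+06 / 1.8686e+06 ≈ 3.9461
Gain = 20 log₁₀(3.9461) ≈ 11.92 dB
∠G = 171.28° − 126.15° = 45.13°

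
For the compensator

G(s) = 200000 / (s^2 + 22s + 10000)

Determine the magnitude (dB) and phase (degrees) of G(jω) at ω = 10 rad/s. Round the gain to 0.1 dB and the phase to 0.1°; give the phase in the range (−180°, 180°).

At s = jω = j10:
quadratic: (j10)² + 22·j10 + 10000 = 9900 + j220 → |·| ≈ 9902.4, ∠ ≈ 1.27°
|G| = 200000 / 9902.4 ≈ 20.197
Gain = 20 log₁₀(20.197) ≈ 26.11 dB
∠G = 0.00° − 1.27° = -1.27°

26.1 dB, -1.3°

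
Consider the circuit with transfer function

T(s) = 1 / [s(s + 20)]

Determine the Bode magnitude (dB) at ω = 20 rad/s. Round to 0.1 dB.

-55.1 dB

At s = jω = j20:
pole (s+20): 20 + j20 → |·| = √(20²+20²) = √800 ≈ 28.284, ∠ = arctan(20/20) ≈ 45.00°
pole at origin: |s| = 20, ∠ = 90.00° (in denominator)
|T| = 1 / 565.68 ≈ 0.0017678
Gain = 20 log₁₀(0.0017678) ≈ -55.05 dB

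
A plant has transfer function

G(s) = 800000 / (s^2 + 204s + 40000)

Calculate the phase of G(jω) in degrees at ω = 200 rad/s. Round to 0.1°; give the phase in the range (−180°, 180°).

-90.0°

At s = jω = j200:
quadratic: (j200)² + 204·j200 + 40000 = 0 + j40800 → |·| ≈ 40800, ∠ ≈ 90.00°
∠G = 0.00° − 90.00° = -90.00°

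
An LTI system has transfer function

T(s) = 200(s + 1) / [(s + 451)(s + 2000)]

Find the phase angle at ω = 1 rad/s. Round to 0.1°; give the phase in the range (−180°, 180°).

At s = jω = j1:
zero (s+1): 1 + j1 → |·| = √(1²+1²) = √2 ≈ 1.4142, ∠ = arctan(1/1) ≈ 45.00°
pole (s+451): 451 + j1 → |·| = √(451²+1²) = √203402 ≈ 451, ∠ = arctan(1/451) ≈ 0.13°
pole (s+2000): 2000 + j1 → |·| = √(2000²+1²) = √4000001 ≈ 2000, ∠ = arctan(1/2000) ≈ 0.03°
∠T = 45.00° − 0.16° = 44.84°

44.8°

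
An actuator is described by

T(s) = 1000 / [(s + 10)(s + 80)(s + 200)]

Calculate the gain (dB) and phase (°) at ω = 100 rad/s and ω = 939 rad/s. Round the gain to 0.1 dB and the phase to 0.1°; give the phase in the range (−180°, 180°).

At s = jω = j100:
pole (s+10): 10 + j100 → |·| = √(10²+100²) = √10100 ≈ 100.5, ∠ = arctan(100/10) ≈ 84.29°
pole (s+80): 80 + j100 → |·| = √(80²+100²) = √16400 ≈ 128.06, ∠ = arctan(100/80) ≈ 51.34°
pole (s+200): 200 + j100 → |·| = √(200²+100²) = √50000 ≈ 223.61, ∠ = arctan(100/200) ≈ 26.57°
|T| = 1000 / 2.8779e+06 ≈ 0.00034748
Gain = 20 log₁₀(0.00034748) ≈ -69.18 dB
∠T = 0.00° − 162.20° = -162.20°

At s = jω = j939:
pole (s+10): 10 + j939 → |·| = √(10²+939²) = √881821 ≈ 939.05, ∠ = arctan(939/10) ≈ 89.39°
pole (s+80): 80 + j939 → |·| = √(80²+939²) = √888121 ≈ 942.4, ∠ = arctan(939/80) ≈ 85.13°
pole (s+200): 200 + j939 → |·| = √(200²+939²) = √921721 ≈ 960.06, ∠ = arctan(939/200) ≈ 77.98°
|T| = 1000 / 8.4962e+08 ≈ 1.177e-06
Gain = 20 log₁₀(1.177e-06) ≈ -118.58 dB
∠T = 0.00° − 252.50° = -252.50° ≡ 107.50° (principal value)

ω = 100: -69.2 dB, -162.2°; ω = 939: -118.6 dB, 107.5°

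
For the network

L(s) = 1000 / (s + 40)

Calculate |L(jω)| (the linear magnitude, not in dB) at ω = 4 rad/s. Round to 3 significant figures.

24.9

At s = jω = j4:
pole (s+40): 40 + j4 → |·| = √(40²+4²) = √1616 ≈ 40.2, ∠ = arctan(4/40) ≈ 5.71°
|L| = 1000 / 40.2 ≈ 24.876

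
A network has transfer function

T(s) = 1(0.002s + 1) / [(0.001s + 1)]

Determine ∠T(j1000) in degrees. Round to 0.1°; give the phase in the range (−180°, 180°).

18.4°

At ω = 1000 rad/s:
zero (1 + j1000·0.002) = 1 + j2 → |·| ≈ 2.2361, ∠ ≈ 63.43°
pole (1 + j1000·0.001) = 1 + j1 → |·| ≈ 1.4142, ∠ ≈ 45.00°
∠T = (63.43°) − (45.00°) = 18.43°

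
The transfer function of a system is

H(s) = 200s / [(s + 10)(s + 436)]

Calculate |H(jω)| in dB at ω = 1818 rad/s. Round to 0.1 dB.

At s = jω = j1818:
zero at origin: s = j1818 → |·| = 1818, ∠ = 90.00°
pole (s+10): 10 + j1818 → |·| = √(10²+1818²) = √3305224 ≈ 1818, ∠ = arctan(1818/10) ≈ 89.68°
pole (s+436): 436 + j1818 → |·| = √(436²+1818²) = √3495220 ≈ 1869.6, ∠ = arctan(1818/436) ≈ 76.51°
|H| = 200 · 1818 / 3.3989e+06 ≈ 0.10698
Gain = 20 log₁₀(0.10698) ≈ -19.41 dB

-19.4 dB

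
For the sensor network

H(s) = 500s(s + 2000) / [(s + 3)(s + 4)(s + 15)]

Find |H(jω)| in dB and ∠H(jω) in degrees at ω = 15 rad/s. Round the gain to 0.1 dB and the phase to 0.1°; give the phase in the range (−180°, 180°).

At s = jω = j15:
zero (s+2000): 2000 + j15 → |·| = √(2000²+15²) = √4000225 ≈ 2000.1, ∠ = arctan(15/2000) ≈ 0.43°
zero at origin: s = j15 → |·| = 15, ∠ = 90.00°
pole (s+3): 3 + j15 → |·| = √(3²+15²) = √234 ≈ 15.297, ∠ = arctan(15/3) ≈ 78.69°
pole (s+4): 4 + j15 → |·| = √(4²+15²) = √241 ≈ 15.524, ∠ = arctan(15/4) ≈ 75.07°
pole (s+15): 15 + j15 → |·| = √(15²+15²) = √450 ≈ 21.213, ∠ = arctan(15/15) ≈ 45.00°
|H| = 500 · 30002 / 5037.5 ≈ 2977.9
Gain = 20 log₁₀(2977.9) ≈ 69.48 dB
∠H = 90.43° − 198.76° = -108.33°

69.5 dB, -108.3°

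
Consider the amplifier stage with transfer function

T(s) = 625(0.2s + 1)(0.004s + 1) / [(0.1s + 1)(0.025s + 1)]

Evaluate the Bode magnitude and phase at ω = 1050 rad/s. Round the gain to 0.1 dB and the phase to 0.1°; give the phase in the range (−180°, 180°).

At ω = 1050 rad/s:
zero (1 + j1050·0.2) = 1 + j210 → |·| ≈ 210, ∠ ≈ 89.73°
zero (1 + j1050·0.004) = 1 + j4.2 → |·| ≈ 4.3174, ∠ ≈ 76.61°
pole (1 + j1050·0.1) = 1 + j105 → |·| ≈ 105, ∠ ≈ 89.45°
pole (1 + j1050·0.025) = 1 + j26.25 → |·| ≈ 26.269, ∠ ≈ 87.82°
|T| = 625 · 210 · 4.3174 / (105 · 26.269) ≈ 205.44
Gain = 20 log₁₀(205.44) ≈ 46.25 dB
∠T = (89.73° + 76.61°) − (89.45° + 87.82°) = -10.93°

46.3 dB, -10.9°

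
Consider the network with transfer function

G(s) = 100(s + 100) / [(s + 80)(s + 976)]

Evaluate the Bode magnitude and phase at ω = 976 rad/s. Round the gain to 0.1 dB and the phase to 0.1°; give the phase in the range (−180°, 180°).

-22.8 dB, -46.2°

At s = jω = j976:
zero (s+100): 100 + j976 → |·| = √(100²+976²) = √962576 ≈ 981.11, ∠ = arctan(976/100) ≈ 84.15°
pole (s+80): 80 + j976 → |·| = √(80²+976²) = √958976 ≈ 979.27, ∠ = arctan(976/80) ≈ 85.31°
pole (s+976): 976 + j976 → |·| = √(976²+976²) = √1905152 ≈ 1380.3, ∠ = arctan(976/976) ≈ 45.00°
|G| = 100 · 981.11 / 1.3517e+06 ≈ 0.072583
Gain = 20 log₁₀(0.072583) ≈ -22.78 dB
∠G = 84.15° − 130.31° = -46.16°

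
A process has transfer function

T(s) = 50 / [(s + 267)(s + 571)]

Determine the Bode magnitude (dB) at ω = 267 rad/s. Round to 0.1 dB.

At s = jω = j267:
pole (s+267): 267 + j267 → |·| = √(267²+267²) = √142578 ≈ 377.6, ∠ = arctan(267/267) ≈ 45.00°
pole (s+571): 571 + j267 → |·| = √(571²+267²) = √397330 ≈ 630.34, ∠ = arctan(267/571) ≈ 25.06°
|T| = 50 / 2.3802e+05 ≈ 0.00021007
Gain = 20 log₁₀(0.00021007) ≈ -73.55 dB

-73.6 dB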